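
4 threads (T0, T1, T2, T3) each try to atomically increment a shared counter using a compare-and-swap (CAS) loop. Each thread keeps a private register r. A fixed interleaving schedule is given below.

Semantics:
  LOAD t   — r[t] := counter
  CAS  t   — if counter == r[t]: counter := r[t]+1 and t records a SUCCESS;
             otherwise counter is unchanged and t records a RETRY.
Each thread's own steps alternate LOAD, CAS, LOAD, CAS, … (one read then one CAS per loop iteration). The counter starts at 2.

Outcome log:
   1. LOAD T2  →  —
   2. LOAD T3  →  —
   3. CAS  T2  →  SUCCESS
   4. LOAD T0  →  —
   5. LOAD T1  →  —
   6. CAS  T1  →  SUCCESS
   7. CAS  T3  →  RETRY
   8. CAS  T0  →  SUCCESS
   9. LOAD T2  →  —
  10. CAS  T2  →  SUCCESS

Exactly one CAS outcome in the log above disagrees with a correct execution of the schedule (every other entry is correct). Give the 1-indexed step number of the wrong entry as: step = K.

step = 8

Re-executing:
1. LOAD T2 → mem=2 r[T2]=2 [LOAD]
2. LOAD T3 → mem=2 r[T3]=2 [LOAD]
3. CAS T2 → mem=3 r[T2]=2 [OK]
4. LOAD T0 → mem=3 r[T0]=3 [LOAD]
5. LOAD T1 → mem=3 r[T1]=3 [LOAD]
6. CAS T1 → mem=4 r[T1]=3 [OK]
7. CAS T3 → mem=4 r[T3]=2 [RETRY]
8. CAS T0 → mem=4 r[T0]=3 [RETRY]
9. LOAD T2 → mem=4 r[T2]=4 [LOAD]
10. CAS T2 → mem=5 r[T2]=4 [OK]
Log disagrees first at step 8.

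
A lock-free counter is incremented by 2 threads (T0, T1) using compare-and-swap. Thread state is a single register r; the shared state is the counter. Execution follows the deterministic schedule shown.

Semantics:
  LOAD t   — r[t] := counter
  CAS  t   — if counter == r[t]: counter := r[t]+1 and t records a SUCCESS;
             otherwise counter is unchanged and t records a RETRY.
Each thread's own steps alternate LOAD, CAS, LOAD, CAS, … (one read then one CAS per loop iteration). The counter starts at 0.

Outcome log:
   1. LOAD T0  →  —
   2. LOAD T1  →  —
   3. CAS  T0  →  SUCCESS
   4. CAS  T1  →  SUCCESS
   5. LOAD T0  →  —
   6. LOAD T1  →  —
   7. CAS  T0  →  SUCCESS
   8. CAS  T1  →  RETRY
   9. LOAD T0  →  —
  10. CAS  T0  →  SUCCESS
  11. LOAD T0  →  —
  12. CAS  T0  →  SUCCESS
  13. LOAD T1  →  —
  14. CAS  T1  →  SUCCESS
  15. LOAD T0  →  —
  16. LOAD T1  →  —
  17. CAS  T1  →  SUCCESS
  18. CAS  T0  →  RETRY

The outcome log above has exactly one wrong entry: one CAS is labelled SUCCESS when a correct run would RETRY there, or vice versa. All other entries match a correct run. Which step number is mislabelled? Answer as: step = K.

Correct run:
T0 LOAD — after: cnt=0, r=0 — load
T1 LOAD — after: cnt=0, r=0 — load
T0 CAS — after: cnt=1, r=0 — ok
T1 CAS — after: cnt=1, r=0 — retry
T0 LOAD — after: cnt=1, r=1 — load
T1 LOAD — after: cnt=1, r=1 — load
T0 CAS — after: cnt=2, r=1 — ok
T1 CAS — after: cnt=2, r=1 — retry
T0 LOAD — after: cnt=2, r=2 — load
T0 CAS — after: cnt=3, r=2 — ok
T0 LOAD — after: cnt=3, r=3 — load
T0 CAS — after: cnt=4, r=3 — ok
T1 LOAD — after: cnt=4, r=4 — load
T1 CAS — after: cnt=5, r=4 — ok
T0 LOAD — after: cnt=5, r=5 — load
T1 LOAD — after: cnt=5, r=5 — load
T1 CAS — after: cnt=6, r=5 — ok
T0 CAS — after: cnt=6, r=5 — retry
Flip is step 4.

step = 4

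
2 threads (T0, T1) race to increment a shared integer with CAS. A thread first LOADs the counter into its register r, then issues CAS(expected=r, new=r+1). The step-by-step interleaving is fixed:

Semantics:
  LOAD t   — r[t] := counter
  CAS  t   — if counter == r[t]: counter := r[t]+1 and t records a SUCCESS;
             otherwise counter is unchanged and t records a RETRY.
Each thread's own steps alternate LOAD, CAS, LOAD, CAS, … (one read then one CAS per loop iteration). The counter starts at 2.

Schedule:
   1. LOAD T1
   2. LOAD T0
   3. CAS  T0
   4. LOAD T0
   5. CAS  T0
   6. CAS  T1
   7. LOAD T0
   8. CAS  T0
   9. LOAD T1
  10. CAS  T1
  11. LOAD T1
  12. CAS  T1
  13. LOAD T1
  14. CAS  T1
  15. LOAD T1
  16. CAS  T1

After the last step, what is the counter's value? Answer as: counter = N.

1. LOAD T1 → mem=2 r[T1]=2 [LOAD]
2. LOAD T0 → mem=2 r[T0]=2 [LOAD]
3. CAS T0 → mem=3 r[T0]=2 [OK]
4. LOAD T0 → mem=3 r[T0]=3 [LOAD]
5. CAS T0 → mem=4 r[T0]=3 [OK]
6. CAS T1 → mem=4 r[T1]=2 [RETRY]
7. LOAD T0 → mem=4 r[T0]=4 [LOAD]
8. CAS T0 → mem=5 r[T0]=4 [OK]
9. LOAD T1 → mem=5 r[T1]=5 [LOAD]
10. CAS T1 → mem=6 r[T1]=5 [OK]
11. LOAD T1 → mem=6 r[T1]=6 [LOAD]
12. CAS T1 → mem=7 r[T1]=6 [OK]
13. LOAD T1 → mem=7 r[T1]=7 [LOAD]
14. CAS T1 → mem=8 r[T1]=7 [OK]
15. LOAD T1 → mem=8 r[T1]=8 [LOAD]
16. CAS T1 → mem=9 r[T1]=8 [OK]

counter = 9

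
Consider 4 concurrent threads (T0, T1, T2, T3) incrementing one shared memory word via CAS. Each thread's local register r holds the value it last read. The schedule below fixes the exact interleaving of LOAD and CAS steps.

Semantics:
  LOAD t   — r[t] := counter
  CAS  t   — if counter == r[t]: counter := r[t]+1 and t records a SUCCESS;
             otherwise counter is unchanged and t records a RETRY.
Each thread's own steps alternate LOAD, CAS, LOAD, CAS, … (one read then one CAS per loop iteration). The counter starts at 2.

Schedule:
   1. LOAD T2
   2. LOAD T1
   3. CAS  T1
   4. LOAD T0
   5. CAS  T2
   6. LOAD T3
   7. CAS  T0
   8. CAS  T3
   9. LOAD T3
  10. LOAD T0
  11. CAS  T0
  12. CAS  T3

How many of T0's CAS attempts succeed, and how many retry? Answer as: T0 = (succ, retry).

T0 = (2, 0)

step 1: T2 LOAD ⇒ load; ctr=2 reg=2
step 2: T1 LOAD ⇒ load; ctr=2 reg=2
step 3: T1 CAS ⇒ ok; ctr=3 reg=2
step 4: T0 LOAD ⇒ load; ctr=3 reg=3
step 5: T2 CAS ⇒ retry; ctr=3 reg=2
step 6: T3 LOAD ⇒ load; ctr=3 reg=3
step 7: T0 CAS ⇒ ok; ctr=4 reg=3
step 8: T3 CAS ⇒ retry; ctr=4 reg=3
step 9: T3 LOAD ⇒ load; ctr=4 reg=4
step 10: T0 LOAD ⇒ load; ctr=4 reg=4
step 11: T0 CAS ⇒ ok; ctr=5 reg=4
step 12: T3 CAS ⇒ retry; ctr=5 reg=4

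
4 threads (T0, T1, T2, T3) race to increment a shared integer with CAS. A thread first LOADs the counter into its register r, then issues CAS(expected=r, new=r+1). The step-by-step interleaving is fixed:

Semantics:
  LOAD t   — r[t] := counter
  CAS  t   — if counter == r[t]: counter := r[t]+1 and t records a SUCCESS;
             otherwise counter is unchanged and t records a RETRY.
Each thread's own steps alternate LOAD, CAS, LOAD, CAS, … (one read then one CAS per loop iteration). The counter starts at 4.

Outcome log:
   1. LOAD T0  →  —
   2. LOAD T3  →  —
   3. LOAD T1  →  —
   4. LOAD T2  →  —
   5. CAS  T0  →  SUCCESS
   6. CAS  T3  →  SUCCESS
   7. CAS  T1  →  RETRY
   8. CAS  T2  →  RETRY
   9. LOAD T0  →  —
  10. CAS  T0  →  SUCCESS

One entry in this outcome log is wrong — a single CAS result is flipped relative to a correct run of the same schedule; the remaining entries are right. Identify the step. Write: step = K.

Re-executing:
#1 T0 reads 4
#2 T3 reads 4
#3 T1 reads 4
#4 T2 reads 4
#5 T0 CAS(4→5) writes; counter now 5
#6 T3 CAS(4→5) fails; counter now 5
#7 T1 CAS(4→5) fails; counter now 5
#8 T2 CAS(4→5) fails; counter now 5
#9 T0 reads 5
#10 T0 CAS(5→6) writes; counter now 6
Flip is step 6.

step = 6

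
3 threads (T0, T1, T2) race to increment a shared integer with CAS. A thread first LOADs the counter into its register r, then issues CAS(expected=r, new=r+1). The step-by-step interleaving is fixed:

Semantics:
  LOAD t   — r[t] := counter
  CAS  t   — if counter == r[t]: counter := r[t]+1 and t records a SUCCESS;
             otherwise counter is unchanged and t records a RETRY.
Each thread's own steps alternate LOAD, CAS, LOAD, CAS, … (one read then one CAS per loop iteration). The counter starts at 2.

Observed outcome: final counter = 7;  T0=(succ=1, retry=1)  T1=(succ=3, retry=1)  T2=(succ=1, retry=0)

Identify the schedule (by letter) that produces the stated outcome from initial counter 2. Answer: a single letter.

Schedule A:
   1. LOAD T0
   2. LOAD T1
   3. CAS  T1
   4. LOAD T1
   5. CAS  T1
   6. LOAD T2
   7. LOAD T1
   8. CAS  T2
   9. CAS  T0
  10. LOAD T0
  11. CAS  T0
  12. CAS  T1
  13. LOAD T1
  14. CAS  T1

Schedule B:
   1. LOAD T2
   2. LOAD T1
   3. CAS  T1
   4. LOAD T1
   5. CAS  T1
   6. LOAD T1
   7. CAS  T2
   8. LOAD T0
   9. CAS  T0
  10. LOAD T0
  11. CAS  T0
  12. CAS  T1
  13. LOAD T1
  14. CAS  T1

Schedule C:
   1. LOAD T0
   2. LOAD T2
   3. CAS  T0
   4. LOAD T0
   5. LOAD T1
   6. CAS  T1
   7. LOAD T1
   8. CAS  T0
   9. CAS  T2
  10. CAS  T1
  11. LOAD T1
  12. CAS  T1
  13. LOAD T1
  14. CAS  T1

A

Tracing schedule A:
#1 T0 reads 2
#2 T1 reads 2
#3 T1 CAS(2→3) writes; counter now 3
#4 T1 reads 3
#5 T1 CAS(3→4) writes; counter now 4
#6 T2 reads 4
#7 T1 reads 4
#8 T2 CAS(4→5) writes; counter now 5
#9 T0 CAS(2→3) fails; counter now 5
#10 T0 reads 5
#11 T0 CAS(5→6) writes; counter now 6
#12 T1 CAS(4→5) fails; counter now 6
#13 T1 reads 6
#14 T1 CAS(6→7) writes; counter now 7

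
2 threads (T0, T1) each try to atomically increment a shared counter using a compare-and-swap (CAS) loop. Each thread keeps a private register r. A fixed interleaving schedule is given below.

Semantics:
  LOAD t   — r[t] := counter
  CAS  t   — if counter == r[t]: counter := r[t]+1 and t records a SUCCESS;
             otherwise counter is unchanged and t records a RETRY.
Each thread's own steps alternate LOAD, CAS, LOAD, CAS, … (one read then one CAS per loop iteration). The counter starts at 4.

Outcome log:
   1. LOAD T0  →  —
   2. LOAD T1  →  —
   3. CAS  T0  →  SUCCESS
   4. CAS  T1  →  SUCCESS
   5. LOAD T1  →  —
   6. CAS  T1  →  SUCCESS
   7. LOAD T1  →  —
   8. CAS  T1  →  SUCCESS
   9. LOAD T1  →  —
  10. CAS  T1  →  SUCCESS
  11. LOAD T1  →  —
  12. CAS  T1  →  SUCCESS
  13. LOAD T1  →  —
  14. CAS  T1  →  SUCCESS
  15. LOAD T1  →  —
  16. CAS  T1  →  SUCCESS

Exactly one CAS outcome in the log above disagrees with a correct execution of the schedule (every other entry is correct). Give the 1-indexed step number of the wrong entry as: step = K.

step = 4

Re-executing:
T0 LOAD — after: cnt=4, r=4 — load
T1 LOAD — after: cnt=4, r=4 — load
T0 CAS — after: cnt=5, r=4 — ok
T1 CAS — after: cnt=5, r=4 — retry
T1 LOAD — after: cnt=5, r=5 — load
T1 CAS — after: cnt=6, r=5 — ok
T1 LOAD — after: cnt=6, r=6 — load
T1 CAS — after: cnt=7, r=6 — ok
T1 LOAD — after: cnt=7, r=7 — load
T1 CAS — after: cnt=8, r=7 — ok
T1 LOAD — after: cnt=8, r=8 — load
T1 CAS — after: cnt=9, r=8 — ok
T1 LOAD — after: cnt=9, r=9 — load
T1 CAS — after: cnt=10, r=9 — ok
T1 LOAD — after: cnt=10, r=10 — load
T1 CAS — after: cnt=11, r=10 — ok
Flip is step 4.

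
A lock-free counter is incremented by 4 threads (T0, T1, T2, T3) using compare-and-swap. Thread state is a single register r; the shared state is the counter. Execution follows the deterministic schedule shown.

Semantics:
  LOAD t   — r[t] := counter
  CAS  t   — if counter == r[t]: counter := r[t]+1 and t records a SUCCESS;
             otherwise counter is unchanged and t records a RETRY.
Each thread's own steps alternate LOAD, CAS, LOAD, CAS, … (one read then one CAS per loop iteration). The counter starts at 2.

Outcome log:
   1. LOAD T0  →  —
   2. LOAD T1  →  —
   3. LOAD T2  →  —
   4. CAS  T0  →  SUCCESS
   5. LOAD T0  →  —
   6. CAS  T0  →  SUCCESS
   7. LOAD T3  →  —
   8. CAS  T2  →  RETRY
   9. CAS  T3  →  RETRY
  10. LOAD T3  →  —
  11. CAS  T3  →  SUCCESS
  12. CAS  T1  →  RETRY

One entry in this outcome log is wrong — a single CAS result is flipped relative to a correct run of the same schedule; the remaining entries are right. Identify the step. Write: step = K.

step = 9

Re-executing:
   1) LOAD T0:  M=2  r_T0=2
   2) LOAD T1:  M=2  r_T1=2
   3) LOAD T2:  M=2  r_T2=2
   4) CAS  T0:  M=3  r_T0=2 ✓
   5) LOAD T0:  M=3  r_T0=3
   6) CAS  T0:  M=4  r_T0=3 ✓
   7) LOAD T3:  M=4  r_T3=4
   8) CAS  T2:  M=4  r_T2=2 ✗
   9) CAS  T3:  M=5  r_T3=4 ✓
  10) LOAD T3:  M=5  r_T3=5
  11) CAS  T3:  M=6  r_T3=5 ✓
  12) CAS  T1:  M=6  r_T1=2 ✗
Log disagrees first at step 9.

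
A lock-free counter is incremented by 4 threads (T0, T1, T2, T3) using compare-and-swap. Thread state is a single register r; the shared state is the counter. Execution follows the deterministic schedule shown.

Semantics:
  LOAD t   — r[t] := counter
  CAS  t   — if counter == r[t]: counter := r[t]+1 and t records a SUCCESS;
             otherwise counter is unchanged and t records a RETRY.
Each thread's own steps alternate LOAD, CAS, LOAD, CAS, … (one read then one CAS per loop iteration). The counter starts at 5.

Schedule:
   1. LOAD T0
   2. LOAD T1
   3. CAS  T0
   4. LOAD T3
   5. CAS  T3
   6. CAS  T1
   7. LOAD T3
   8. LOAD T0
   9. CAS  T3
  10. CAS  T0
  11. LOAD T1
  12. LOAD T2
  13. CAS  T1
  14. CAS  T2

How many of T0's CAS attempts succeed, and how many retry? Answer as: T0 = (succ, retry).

   1) LOAD T0:  M=5  r_T0=5
   2) LOAD T1:  M=5  r_T1=5
   3) CAS  T0:  M=6  r_T0=5 ✓
   4) LOAD T3:  M=6  r_T3=6
   5) CAS  T3:  M=7  r_T3=6 ✓
   6) CAS  T1:  M=7  r_T1=5 ✗
   7) LOAD T3:  M=7  r_T3=7
   8) LOAD T0:  M=7  r_T0=7
   9) CAS  T3:  M=8  r_T3=7 ✓
  10) CAS  T0:  M=8  r_T0=7 ✗
  11) LOAD T1:  M=8  r_T1=8
  12) LOAD T2:  M=8  r_T2=8
  13) CAS  T1:  M=9  r_T1=8 ✓
  14) CAS  T2:  M=9  r_T2=8 ✗

T0 = (1, 1)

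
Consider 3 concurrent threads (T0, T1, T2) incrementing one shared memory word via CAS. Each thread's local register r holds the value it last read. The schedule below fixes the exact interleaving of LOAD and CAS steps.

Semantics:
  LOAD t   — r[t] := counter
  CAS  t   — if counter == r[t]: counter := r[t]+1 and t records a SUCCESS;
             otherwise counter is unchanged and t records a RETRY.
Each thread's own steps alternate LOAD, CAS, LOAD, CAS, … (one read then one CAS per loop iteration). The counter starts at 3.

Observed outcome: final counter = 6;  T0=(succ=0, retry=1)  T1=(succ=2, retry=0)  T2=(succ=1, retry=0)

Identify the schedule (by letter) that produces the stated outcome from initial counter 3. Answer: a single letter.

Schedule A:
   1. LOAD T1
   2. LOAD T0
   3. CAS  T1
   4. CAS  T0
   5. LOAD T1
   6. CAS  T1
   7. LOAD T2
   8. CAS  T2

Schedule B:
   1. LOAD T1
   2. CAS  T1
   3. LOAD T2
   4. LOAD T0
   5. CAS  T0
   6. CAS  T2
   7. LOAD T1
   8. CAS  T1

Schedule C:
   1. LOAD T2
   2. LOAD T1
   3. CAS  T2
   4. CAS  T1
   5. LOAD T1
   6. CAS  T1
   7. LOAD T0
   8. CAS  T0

Simulating candidate A:
T1 LOAD — after: cnt=3, r=3 — load
T0 LOAD — after: cnt=3, r=3 — load
T1 CAS — after: cnt=4, r=3 — ok
T0 CAS — after: cnt=4, r=3 — retry
T1 LOAD — after: cnt=4, r=4 — load
T1 CAS — after: cnt=5, r=4 — ok
T2 LOAD — after: cnt=5, r=5 — load
T2 CAS — after: cnt=6, r=5 — ok

A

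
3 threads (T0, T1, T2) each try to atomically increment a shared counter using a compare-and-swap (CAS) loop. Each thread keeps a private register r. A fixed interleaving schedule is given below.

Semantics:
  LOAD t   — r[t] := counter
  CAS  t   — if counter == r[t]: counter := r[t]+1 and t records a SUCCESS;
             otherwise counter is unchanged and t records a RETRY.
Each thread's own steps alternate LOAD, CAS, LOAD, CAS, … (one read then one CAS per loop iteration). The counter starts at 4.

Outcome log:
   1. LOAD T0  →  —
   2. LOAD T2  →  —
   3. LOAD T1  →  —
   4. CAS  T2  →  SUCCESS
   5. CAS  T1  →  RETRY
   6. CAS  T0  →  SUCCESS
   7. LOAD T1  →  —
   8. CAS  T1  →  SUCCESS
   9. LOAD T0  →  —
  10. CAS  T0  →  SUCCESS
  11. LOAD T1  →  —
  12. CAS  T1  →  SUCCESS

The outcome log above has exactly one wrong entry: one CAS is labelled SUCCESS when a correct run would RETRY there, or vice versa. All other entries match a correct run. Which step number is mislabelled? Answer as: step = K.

Reference trace:
#1 T0 reads 4
#2 T2 reads 4
#3 T1 reads 4
#4 T2 CAS(4→5) writes; counter now 5
#5 T1 CAS(4→5) fails; counter now 5
#6 T0 CAS(4→5) fails; counter now 5
#7 T1 reads 5
#8 T1 CAS(5→6) writes; counter now 6
#9 T0 reads 6
#10 T0 CAS(6→7) writes; counter now 7
#11 T1 reads 7
#12 T1 CAS(7→8) writes; counter now 8
Flip is step 6.

step = 6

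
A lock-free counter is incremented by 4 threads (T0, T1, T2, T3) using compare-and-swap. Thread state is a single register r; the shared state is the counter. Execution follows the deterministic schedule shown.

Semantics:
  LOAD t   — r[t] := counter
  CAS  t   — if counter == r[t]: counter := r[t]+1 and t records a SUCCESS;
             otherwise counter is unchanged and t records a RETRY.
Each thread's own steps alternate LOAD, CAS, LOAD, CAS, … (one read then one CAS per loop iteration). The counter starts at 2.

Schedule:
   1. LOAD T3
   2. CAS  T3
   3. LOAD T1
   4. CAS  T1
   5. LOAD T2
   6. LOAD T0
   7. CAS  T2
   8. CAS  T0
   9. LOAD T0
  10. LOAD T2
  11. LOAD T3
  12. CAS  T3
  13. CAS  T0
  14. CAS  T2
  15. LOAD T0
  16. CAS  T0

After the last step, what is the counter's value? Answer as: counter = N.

   1) LOAD T3:  M=2  r_T3=2
   2) CAS  T3:  M=3  r_T3=2 ✓
   3) LOAD T1:  M=3  r_T1=3
   4) CAS  T1:  M=4  r_T1=3 ✓
   5) LOAD T2:  M=4  r_T2=4
   6) LOAD T0:  M=4  r_T0=4
   7) CAS  T2:  M=5  r_T2=4 ✓
   8) CAS  T0:  M=5  r_T0=4 ✗
   9) LOAD T0:  M=5  r_T0=5
  10) LOAD T2:  M=5  r_T2=5
  11) LOAD T3:  M=5  r_T3=5
  12) CAS  T3:  M=6  r_T3=5 ✓
  13) CAS  T0:  M=6  r_T0=5 ✗
  14) CAS  T2:  M=6  r_T2=5 ✗
  15) LOAD T0:  M=6  r_T0=6
  16) CAS  T0:  M=7  r_T0=6 ✓

counter = 7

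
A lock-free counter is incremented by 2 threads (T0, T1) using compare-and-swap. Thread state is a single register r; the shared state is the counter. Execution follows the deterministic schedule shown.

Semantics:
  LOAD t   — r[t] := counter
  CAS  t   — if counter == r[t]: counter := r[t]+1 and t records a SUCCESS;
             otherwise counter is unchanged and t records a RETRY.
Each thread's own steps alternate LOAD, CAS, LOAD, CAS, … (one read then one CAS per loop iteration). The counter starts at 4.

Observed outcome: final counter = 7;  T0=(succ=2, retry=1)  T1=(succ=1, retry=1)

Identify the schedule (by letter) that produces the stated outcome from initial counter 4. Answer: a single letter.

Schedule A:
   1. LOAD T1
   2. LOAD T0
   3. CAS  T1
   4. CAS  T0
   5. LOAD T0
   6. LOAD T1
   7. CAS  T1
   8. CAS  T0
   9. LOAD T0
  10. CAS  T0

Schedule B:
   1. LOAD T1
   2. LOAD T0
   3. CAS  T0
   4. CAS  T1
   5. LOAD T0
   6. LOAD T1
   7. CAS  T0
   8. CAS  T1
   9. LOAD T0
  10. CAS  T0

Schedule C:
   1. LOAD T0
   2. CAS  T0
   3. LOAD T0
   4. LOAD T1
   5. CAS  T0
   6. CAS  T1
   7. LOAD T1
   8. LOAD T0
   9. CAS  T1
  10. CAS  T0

Tracing schedule C:
T0 LOAD — after: cnt=4, r=4 — load
T0 CAS — after: cnt=5, r=4 — ok
T0 LOAD — after: cnt=5, r=5 — load
T1 LOAD — after: cnt=5, r=5 — load
T0 CAS — after: cnt=6, r=5 — ok
T1 CAS — after: cnt=6, r=5 — retry
T1 LOAD — after: cnt=6, r=6 — load
T0 LOAD — after: cnt=6, r=6 — load
T1 CAS — after: cnt=7, r=6 — ok
T0 CAS — after: cnt=7, r=6 — retry

C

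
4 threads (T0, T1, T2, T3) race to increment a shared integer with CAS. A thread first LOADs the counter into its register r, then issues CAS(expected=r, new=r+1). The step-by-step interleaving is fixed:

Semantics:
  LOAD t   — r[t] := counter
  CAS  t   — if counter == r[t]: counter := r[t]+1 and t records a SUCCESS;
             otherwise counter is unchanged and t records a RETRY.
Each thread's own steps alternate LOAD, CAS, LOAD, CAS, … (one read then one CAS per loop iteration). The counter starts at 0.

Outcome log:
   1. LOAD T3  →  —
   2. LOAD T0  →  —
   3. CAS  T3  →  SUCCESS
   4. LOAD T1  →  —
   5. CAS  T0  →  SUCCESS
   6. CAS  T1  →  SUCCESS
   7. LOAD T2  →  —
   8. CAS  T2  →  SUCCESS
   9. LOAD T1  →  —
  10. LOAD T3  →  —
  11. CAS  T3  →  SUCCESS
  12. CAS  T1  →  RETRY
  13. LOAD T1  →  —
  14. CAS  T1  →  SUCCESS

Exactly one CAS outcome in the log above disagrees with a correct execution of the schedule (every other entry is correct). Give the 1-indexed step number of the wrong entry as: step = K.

Correct run:
T3 LOAD — after: cnt=0, r=0 — load
T0 LOAD — after: cnt=0, r=0 — load
T3 CAS — after: cnt=1, r=0 — ok
T1 LOAD — after: cnt=1, r=1 — load
T0 CAS — after: cnt=1, r=0 — retry
T1 CAS — after: cnt=2, r=1 — ok
T2 LOAD — after: cnt=2, r=2 — load
T2 CAS — after: cnt=3, r=2 — ok
T1 LOAD — after: cnt=3, r=3 — load
T3 LOAD — after: cnt=3, r=3 — load
T3 CAS — after: cnt=4, r=3 — ok
T1 CAS — after: cnt=4, r=3 — retry
T1 LOAD — after: cnt=4, r=4 — load
T1 CAS — after: cnt=5, r=4 — ok
Mismatch at 5.

step = 5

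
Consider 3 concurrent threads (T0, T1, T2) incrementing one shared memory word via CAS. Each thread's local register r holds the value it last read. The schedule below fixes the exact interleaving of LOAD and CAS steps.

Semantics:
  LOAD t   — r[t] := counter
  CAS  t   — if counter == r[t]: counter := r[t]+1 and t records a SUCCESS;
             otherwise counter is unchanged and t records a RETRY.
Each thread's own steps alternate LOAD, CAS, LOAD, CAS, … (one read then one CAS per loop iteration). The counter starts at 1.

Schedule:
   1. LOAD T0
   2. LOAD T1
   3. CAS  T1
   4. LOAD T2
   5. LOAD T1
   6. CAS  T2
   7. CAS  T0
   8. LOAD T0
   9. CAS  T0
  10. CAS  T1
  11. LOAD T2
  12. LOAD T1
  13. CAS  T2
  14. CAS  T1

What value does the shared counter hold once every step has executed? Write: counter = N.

1. LOAD T0 → mem=1 r[T0]=1 [LOAD]
2. LOAD T1 → mem=1 r[T1]=1 [LOAD]
3. CAS T1 → mem=2 r[T1]=1 [OK]
4. LOAD T2 → mem=2 r[T2]=2 [LOAD]
5. LOAD T1 → mem=2 r[T1]=2 [LOAD]
6. CAS T2 → mem=3 r[T2]=2 [OK]
7. CAS T0 → mem=3 r[T0]=1 [RETRY]
8. LOAD T0 → mem=3 r[T0]=3 [LOAD]
9. CAS T0 → mem=4 r[T0]=3 [OK]
10. CAS T1 → mem=4 r[T1]=2 [RETRY]
11. LOAD T2 → mem=4 r[T2]=4 [LOAD]
12. LOAD T1 → mem=4 r[T1]=4 [LOAD]
13. CAS T2 → mem=5 r[T2]=4 [OK]
14. CAS T1 → mem=5 r[T1]=4 [RETRY]

counter = 5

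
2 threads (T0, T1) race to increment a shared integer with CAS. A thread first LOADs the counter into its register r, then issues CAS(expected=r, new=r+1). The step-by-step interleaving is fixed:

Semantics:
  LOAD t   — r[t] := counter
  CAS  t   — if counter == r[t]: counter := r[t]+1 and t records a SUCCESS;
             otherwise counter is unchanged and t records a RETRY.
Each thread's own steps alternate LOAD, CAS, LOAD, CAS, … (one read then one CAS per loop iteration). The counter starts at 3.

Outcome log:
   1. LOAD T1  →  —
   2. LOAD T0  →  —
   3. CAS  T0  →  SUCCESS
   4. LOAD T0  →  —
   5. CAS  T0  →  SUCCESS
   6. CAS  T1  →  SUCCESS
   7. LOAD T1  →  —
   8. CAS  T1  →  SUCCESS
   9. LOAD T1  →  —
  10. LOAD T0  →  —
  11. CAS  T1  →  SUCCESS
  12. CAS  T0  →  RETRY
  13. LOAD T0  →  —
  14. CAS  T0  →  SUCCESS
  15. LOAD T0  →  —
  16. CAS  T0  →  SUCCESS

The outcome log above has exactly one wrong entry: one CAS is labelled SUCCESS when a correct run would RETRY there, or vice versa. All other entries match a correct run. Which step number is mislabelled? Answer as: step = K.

Correct run:
   1) LOAD T1:  M=3  r_T1=3
   2) LOAD T0:  M=3  r_T0=3
   3) CAS  T0:  M=4  r_T0=3 ✓
   4) LOAD T0:  M=4  r_T0=4
   5) CAS  T0:  M=5  r_T0=4 ✓
   6) CAS  T1:  M=5  r_T1=3 ✗
   7) LOAD T1:  M=5  r_T1=5
   8) CAS  T1:  M=6  r_T1=5 ✓
   9) LOAD T1:  M=6  r_T1=6
  10) LOAD T0:  M=6  r_T0=6
  11) CAS  T1:  M=7  r_T1=6 ✓
  12) CAS  T0:  M=7  r_T0=6 ✗
  13) LOAD T0:  M=7  r_T0=7
  14) CAS  T0:  M=8  r_T0=7 ✓
  15) LOAD T0:  M=8  r_T0=8
  16) CAS  T0:  M=9  r_T0=8 ✓
Log disagrees first at step 6.

step = 6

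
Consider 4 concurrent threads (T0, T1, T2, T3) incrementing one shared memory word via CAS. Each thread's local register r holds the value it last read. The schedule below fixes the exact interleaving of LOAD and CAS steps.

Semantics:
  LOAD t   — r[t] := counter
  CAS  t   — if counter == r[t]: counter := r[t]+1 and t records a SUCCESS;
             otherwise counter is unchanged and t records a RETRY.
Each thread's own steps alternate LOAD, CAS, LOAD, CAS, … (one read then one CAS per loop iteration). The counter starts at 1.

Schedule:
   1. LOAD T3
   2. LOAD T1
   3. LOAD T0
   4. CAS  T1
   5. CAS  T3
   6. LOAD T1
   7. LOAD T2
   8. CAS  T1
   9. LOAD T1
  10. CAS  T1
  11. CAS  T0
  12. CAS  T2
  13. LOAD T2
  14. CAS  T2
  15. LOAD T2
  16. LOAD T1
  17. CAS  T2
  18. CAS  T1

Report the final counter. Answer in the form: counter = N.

counter = 6

1. LOAD T3 → mem=1 r[T3]=1 [LOAD]
2. LOAD T1 → mem=1 r[T1]=1 [LOAD]
3. LOAD T0 → mem=1 r[T0]=1 [LOAD]
4. CAS T1 → mem=2 r[T1]=1 [OK]
5. CAS T3 → mem=2 r[T3]=1 [RETRY]
6. LOAD T1 → mem=2 r[T1]=2 [LOAD]
7. LOAD T2 → mem=2 r[T2]=2 [LOAD]
8. CAS T1 → mem=3 r[T1]=2 [OK]
9. LOAD T1 → mem=3 r[T1]=3 [LOAD]
10. CAS T1 → mem=4 r[T1]=3 [OK]
11. CAS T0 → mem=4 r[T0]=1 [RETRY]
12. CAS T2 → mem=4 r[T2]=2 [RETRY]
13. LOAD T2 → mem=4 r[T2]=4 [LOAD]
14. CAS T2 → mem=5 r[T2]=4 [OK]
15. LOAD T2 → mem=5 r[T2]=5 [LOAD]
16. LOAD T1 → mem=5 r[T1]=5 [LOAD]
17. CAS T2 → mem=6 r[T2]=5 [OK]
18. CAS T1 → mem=6 r[T1]=5 [RETRY]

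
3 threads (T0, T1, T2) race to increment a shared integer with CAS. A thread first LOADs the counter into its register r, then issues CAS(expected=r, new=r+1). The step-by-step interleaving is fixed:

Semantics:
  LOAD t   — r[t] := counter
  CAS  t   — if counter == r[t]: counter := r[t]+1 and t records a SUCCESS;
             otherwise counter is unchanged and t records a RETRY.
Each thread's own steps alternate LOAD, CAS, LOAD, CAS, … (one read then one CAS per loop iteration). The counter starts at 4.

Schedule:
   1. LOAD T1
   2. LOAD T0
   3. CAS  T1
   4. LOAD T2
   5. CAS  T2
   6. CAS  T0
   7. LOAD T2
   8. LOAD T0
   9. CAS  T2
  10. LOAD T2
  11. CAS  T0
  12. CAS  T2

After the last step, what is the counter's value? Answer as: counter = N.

T1 LOAD — after: cnt=4, r=4 — load
T0 LOAD — after: cnt=4, r=4 — load
T1 CAS — after: cnt=5, r=4 — ok
T2 LOAD — after: cnt=5, r=5 — load
T2 CAS — after: cnt=6, r=5 — ok
T0 CAS — after: cnt=6, r=4 — retry
T2 LOAD — after: cnt=6, r=6 — load
T0 LOAD — after: cnt=6, r=6 — load
T2 CAS — after: cnt=7, r=6 — ok
T2 LOAD — after: cnt=7, r=7 — load
T0 CAS — after: cnt=7, r=6 — retry
T2 CAS — after: cnt=8, r=7 — ok

counter = 8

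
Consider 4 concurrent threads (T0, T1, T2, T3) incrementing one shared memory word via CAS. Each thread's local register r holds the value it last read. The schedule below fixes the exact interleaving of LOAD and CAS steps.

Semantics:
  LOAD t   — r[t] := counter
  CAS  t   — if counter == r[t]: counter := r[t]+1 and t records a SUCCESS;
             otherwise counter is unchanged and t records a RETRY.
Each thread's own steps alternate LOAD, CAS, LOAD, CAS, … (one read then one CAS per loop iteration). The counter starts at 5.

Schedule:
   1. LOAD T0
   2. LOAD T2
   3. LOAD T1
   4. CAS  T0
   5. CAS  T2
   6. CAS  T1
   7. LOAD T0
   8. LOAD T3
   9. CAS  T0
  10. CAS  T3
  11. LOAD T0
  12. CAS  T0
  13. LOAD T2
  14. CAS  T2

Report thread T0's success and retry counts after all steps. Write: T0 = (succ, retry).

T0 = (3, 0)

1. LOAD T0 → mem=5 r[T0]=5 [LOAD]
2. LOAD T2 → mem=5 r[T2]=5 [LOAD]
3. LOAD T1 → mem=5 r[T1]=5 [LOAD]
4. CAS T0 → mem=6 r[T0]=5 [OK]
5. CAS T2 → mem=6 r[T2]=5 [RETRY]
6. CAS T1 → mem=6 r[T1]=5 [RETRY]
7. LOAD T0 → mem=6 r[T0]=6 [LOAD]
8. LOAD T3 → mem=6 r[T3]=6 [LOAD]
9. CAS T0 → mem=7 r[T0]=6 [OK]
10. CAS T3 → mem=7 r[T3]=6 [RETRY]
11. LOAD T0 → mem=7 r[T0]=7 [LOAD]
12. CAS T0 → mem=8 r[T0]=7 [OK]
13. LOAD T2 → mem=8 r[T2]=8 [LOAD]
14. CAS T2 → mem=9 r[T2]=8 [OK]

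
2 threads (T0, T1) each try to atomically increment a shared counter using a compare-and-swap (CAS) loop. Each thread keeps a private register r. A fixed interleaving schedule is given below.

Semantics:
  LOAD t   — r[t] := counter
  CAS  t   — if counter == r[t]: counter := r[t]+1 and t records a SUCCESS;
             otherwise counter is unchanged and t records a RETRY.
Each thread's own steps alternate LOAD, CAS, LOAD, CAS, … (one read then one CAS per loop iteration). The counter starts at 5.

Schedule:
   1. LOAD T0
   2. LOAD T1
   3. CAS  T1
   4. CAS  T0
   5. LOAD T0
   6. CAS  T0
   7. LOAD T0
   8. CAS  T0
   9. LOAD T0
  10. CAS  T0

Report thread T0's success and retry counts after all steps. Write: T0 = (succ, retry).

T0 = (3, 1)

[1] T0.load  rd  (counter 5, T0.r 5)
[2] T1.load  rd  (counter 5, T1.r 5)
[3] T1.cas  hit  (counter 6, T1.r 5)
[4] T0.cas  miss  (counter 6, T0.r 5)
[5] T0.load  rd  (counter 6, T0.r 6)
[6] T0.cas  hit  (counter 7, T0.r 6)
[7] T0.load  rd  (counter 7, T0.r 7)
[8] T0.cas  hit  (counter 8, T0.r 7)
[9] T0.load  rd  (counter 8, T0.r 8)
[10] T0.cas  hit  (counter 9, T0.r 8)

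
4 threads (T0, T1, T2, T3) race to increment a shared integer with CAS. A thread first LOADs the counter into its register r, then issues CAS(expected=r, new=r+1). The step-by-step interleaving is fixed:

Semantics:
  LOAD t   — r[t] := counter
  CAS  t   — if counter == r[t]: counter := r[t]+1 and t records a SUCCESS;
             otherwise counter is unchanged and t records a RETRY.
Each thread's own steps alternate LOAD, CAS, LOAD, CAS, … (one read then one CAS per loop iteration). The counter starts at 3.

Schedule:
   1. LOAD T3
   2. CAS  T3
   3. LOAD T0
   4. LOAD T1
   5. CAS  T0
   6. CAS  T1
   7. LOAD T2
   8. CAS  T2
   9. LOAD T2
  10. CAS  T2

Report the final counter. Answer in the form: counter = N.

T3 LOAD — after: cnt=3, r=3 — load
T3 CAS — after: cnt=4, r=3 — ok
T0 LOAD — after: cnt=4, r=4 — load
T1 LOAD — after: cnt=4, r=4 — load
T0 CAS — after: cnt=5, r=4 — ok
T1 CAS — after: cnt=5, r=4 — retry
T2 LOAD — after: cnt=5, r=5 — load
T2 CAS — after: cnt=6, r=5 — ok
T2 LOAD — after: cnt=6, r=6 — load
T2 CAS — after: cnt=7, r=6 — ok

counter = 7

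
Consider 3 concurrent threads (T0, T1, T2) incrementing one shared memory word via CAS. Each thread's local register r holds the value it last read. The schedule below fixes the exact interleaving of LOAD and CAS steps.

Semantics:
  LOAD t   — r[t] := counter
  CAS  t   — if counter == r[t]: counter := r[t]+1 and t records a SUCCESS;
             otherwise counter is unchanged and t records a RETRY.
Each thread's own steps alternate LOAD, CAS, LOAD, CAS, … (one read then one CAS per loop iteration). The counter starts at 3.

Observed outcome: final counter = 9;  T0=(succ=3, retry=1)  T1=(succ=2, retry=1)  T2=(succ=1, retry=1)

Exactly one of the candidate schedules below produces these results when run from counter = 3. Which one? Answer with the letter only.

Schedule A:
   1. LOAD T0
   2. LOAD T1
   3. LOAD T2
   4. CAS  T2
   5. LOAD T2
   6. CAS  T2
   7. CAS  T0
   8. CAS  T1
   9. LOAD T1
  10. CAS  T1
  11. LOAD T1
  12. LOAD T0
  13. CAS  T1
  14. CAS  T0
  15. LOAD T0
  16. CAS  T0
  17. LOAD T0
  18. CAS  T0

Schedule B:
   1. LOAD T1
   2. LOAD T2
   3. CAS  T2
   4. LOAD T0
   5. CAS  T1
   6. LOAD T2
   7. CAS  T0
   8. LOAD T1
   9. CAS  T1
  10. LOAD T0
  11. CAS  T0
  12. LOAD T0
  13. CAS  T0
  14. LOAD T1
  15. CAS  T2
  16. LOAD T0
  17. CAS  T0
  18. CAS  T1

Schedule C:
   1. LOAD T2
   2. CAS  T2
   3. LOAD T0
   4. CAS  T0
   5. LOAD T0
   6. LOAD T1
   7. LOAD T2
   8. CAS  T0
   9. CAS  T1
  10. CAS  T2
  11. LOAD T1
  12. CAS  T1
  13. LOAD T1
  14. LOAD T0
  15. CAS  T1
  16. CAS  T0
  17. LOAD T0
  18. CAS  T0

Simulating candidate C:
#1 T2 reads 3
#2 T2 CAS(3→4) writes; counter now 4
#3 T0 reads 4
#4 T0 CAS(4→5) writes; counter now 5
#5 T0 reads 5
#6 T1 reads 5
#7 T2 reads 5
#8 T0 CAS(5→6) writes; counter now 6
#9 T1 CAS(5→6) fails; counter now 6
#10 T2 CAS(5→6) fails; counter now 6
#11 T1 reads 6
#12 T1 CAS(6→7) writes; counter now 7
#13 T1 reads 7
#14 T0 reads 7
#15 T1 CAS(7→8) writes; counter now 8
#16 T0 CAS(7→8) fails; counter now 8
#17 T0 reads 8
#18 T0 CAS(8→9) writes; counter now 9

C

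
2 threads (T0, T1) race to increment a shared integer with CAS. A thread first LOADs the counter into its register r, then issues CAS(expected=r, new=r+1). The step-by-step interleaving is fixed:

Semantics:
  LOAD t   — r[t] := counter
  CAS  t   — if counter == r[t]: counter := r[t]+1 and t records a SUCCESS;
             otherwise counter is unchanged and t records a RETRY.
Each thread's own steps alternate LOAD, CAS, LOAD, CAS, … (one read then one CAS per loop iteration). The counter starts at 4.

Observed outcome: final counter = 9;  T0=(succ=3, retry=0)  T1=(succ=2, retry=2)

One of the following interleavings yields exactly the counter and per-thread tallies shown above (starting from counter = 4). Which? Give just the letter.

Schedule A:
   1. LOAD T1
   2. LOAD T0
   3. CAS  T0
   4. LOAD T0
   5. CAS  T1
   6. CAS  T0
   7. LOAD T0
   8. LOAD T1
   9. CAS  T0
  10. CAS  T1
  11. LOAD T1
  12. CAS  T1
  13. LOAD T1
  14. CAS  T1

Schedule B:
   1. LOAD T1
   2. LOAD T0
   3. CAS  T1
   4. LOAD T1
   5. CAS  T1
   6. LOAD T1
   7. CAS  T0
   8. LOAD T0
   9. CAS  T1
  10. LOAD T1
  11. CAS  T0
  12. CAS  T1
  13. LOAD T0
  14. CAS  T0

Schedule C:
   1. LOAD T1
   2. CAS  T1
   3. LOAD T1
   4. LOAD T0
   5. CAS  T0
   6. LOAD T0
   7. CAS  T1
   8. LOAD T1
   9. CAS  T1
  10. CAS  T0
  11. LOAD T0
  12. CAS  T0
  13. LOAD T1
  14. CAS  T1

Tracing schedule A:
step 1: T1 LOAD ⇒ load; ctr=4 reg=4
step 2: T0 LOAD ⇒ load; ctr=4 reg=4
step 3: T0 CAS ⇒ ok; ctr=5 reg=4
step 4: T0 LOAD ⇒ load; ctr=5 reg=5
step 5: T1 CAS ⇒ retry; ctr=5 reg=4
step 6: T0 CAS ⇒ ok; ctr=6 reg=5
step 7: T0 LOAD ⇒ load; ctr=6 reg=6
step 8: T1 LOAD ⇒ load; ctr=6 reg=6
step 9: T0 CAS ⇒ ok; ctr=7 reg=6
step 10: T1 CAS ⇒ retry; ctr=7 reg=6
step 11: T1 LOAD ⇒ load; ctr=7 reg=7
step 12: T1 CAS ⇒ ok; ctr=8 reg=7
step 13: T1 LOAD ⇒ load; ctr=8 reg=8
step 14: T1 CAS ⇒ ok; ctr=9 reg=8

A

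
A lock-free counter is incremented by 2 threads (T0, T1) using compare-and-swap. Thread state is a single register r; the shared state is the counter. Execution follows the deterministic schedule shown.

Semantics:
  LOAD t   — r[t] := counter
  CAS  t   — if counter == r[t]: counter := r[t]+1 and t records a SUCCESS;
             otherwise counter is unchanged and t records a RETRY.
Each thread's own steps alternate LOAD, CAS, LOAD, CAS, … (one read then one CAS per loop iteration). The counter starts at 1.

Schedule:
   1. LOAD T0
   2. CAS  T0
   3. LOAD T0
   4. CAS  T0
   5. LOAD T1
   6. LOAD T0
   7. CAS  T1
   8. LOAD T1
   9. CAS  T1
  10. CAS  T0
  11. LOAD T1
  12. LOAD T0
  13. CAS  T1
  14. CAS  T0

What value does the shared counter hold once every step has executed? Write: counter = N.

counter = 6

   1) LOAD T0:  M=1  r_T0=1
   2) CAS  T0:  M=2  r_T0=1 ✓
   3) LOAD T0:  M=2  r_T0=2
   4) CAS  T0:  M=3  r_T0=2 ✓
   5) LOAD T1:  M=3  r_T1=3
   6) LOAD T0:  M=3  r_T0=3
   7) CAS  T1:  M=4  r_T1=3 ✓
   8) LOAD T1:  M=4  r_T1=4
   9) CAS  T1:  M=5  r_T1=4 ✓
  10) CAS  T0:  M=5  r_T0=3 ✗
  11) LOAD T1:  M=5  r_T1=5
  12) LOAD T0:  M=5  r_T0=5
  13) CAS  T1:  M=6  r_T1=5 ✓
  14) CAS  T0:  M=6  r_T0=5 ✗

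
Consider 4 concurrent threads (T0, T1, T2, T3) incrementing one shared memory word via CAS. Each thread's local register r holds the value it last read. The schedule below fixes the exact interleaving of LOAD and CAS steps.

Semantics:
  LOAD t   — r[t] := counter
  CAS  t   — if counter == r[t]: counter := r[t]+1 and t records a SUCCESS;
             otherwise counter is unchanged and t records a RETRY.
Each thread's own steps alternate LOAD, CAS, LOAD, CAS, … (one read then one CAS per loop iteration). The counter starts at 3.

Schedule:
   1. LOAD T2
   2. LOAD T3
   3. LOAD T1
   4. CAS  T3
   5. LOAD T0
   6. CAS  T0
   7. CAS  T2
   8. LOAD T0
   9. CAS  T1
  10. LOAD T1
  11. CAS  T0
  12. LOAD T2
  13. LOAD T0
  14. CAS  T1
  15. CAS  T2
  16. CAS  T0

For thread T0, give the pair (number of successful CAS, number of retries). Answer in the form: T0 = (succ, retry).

T0 = (2, 1)

step 1: T2 LOAD ⇒ load; ctr=3 reg=3
step 2: T3 LOAD ⇒ load; ctr=3 reg=3
step 3: T1 LOAD ⇒ load; ctr=3 reg=3
step 4: T3 CAS ⇒ ok; ctr=4 reg=3
step 5: T0 LOAD ⇒ load; ctr=4 reg=4
step 6: T0 CAS ⇒ ok; ctr=5 reg=4
step 7: T2 CAS ⇒ retry; ctr=5 reg=3
step 8: T0 LOAD ⇒ load; ctr=5 reg=5
step 9: T1 CAS ⇒ retry; ctr=5 reg=3
step 10: T1 LOAD ⇒ load; ctr=5 reg=5
step 11: T0 CAS ⇒ ok; ctr=6 reg=5
step 12: T2 LOAD ⇒ load; ctr=6 reg=6
step 13: T0 LOAD ⇒ load; ctr=6 reg=6
step 14: T1 CAS ⇒ retry; ctr=6 reg=5
step 15: T2 CAS ⇒ ok; ctr=7 reg=6
step 16: T0 CAS ⇒ retry; ctr=7 reg=6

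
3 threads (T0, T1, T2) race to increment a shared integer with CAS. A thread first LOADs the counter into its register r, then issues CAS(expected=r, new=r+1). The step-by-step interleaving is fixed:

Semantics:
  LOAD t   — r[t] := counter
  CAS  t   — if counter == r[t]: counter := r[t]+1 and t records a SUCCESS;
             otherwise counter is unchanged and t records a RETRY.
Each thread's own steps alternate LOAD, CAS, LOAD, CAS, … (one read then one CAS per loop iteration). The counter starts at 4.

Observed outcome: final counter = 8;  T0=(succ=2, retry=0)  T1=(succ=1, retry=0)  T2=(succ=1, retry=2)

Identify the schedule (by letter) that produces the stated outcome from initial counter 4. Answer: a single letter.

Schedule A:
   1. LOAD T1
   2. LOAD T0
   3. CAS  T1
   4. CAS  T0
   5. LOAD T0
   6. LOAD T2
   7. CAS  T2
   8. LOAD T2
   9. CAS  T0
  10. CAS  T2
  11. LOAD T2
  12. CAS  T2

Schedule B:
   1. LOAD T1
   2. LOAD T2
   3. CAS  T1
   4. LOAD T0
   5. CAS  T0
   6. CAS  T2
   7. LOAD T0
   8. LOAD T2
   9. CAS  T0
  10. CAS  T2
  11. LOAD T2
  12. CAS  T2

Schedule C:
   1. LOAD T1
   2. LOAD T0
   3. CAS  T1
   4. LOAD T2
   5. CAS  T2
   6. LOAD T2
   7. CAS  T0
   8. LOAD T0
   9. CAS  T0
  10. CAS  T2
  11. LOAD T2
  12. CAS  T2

Tracing schedule B:
   1) LOAD T1:  M=4  r_T1=4
   2) LOAD T2:  M=4  r_T2=4
   3) CAS  T1:  M=5  r_T1=4 ✓
   4) LOAD T0:  M=5  r_T0=5
   5) CAS  T0:  M=6  r_T0=5 ✓
   6) CAS  T2:  M=6  r_T2=4 ✗
   7) LOAD T0:  M=6  r_T0=6
   8) LOAD T2:  M=6  r_T2=6
   9) CAS  T0:  M=7  r_T0=6 ✓
  10) CAS  T2:  M=7  r_T2=6 ✗
  11) LOAD T2:  M=7  r_T2=7
  12) CAS  T2:  M=8  r_T2=7 ✓

B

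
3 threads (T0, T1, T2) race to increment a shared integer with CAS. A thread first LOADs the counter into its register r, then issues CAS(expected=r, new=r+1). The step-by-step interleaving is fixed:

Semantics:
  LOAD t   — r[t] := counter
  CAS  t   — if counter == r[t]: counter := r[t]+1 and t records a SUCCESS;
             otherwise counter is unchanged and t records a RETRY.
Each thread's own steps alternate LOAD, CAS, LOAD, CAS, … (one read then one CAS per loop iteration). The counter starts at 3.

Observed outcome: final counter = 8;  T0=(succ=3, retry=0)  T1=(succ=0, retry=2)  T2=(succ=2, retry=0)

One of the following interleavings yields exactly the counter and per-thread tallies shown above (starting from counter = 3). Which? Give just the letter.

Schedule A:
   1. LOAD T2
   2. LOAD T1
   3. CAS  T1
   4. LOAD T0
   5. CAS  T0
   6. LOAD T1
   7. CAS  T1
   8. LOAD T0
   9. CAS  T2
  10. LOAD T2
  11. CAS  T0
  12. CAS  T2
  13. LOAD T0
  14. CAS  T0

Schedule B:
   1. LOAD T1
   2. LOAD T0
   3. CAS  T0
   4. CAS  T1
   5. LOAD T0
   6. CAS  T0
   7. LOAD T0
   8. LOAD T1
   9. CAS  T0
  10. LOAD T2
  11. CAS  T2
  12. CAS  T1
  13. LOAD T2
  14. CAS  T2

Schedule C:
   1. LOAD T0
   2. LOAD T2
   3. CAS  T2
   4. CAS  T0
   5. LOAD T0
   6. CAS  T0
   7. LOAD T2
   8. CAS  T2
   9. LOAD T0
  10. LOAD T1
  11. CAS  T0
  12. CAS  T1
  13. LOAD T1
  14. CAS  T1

B

Tracing schedule B:
   1) LOAD T1:  M=3  r_T1=3
   2) LOAD T0:  M=3  r_T0=3
   3) CAS  T0:  M=4  r_T0=3 ✓
   4) CAS  T1:  M=4  r_T1=3 ✗
   5) LOAD T0:  M=4  r_T0=4
   6) CAS  T0:  M=5  r_T0=4 ✓
   7) LOAD T0:  M=5  r_T0=5
   8) LOAD T1:  M=5  r_T1=5
   9) CAS  T0:  M=6  r_T0=5 ✓
  10) LOAD T2:  M=6  r_T2=6
  11) CAS  T2:  M=7  r_T2=6 ✓
  12) CAS  T1:  M=7  r_T1=5 ✗
  13) LOAD T2:  M=7  r_T2=7
  14) CAS  T2:  M=8  r_T2=7 ✓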